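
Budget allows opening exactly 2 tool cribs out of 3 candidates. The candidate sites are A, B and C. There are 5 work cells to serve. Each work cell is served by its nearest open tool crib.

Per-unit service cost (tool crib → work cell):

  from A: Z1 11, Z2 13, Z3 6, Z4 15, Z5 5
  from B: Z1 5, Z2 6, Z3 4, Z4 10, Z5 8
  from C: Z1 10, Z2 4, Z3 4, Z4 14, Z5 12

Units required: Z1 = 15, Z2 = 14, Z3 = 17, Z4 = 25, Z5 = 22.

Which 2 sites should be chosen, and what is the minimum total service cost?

Choose A and B; total service cost 587.

With exactly 2 open, each work cell uses its cheapest among the chosen.
{A, B}: Z1→B 5·15=75, Z2→B 6·14=84, Z3→B 4·17=68, Z4→B 10·25=250, Z5→A 5·22=110. Service cost 587.
{B, C}: service cost 625
{A, C}: service cost 734
Among all 3 size-2 choices, {A, B} is lowest.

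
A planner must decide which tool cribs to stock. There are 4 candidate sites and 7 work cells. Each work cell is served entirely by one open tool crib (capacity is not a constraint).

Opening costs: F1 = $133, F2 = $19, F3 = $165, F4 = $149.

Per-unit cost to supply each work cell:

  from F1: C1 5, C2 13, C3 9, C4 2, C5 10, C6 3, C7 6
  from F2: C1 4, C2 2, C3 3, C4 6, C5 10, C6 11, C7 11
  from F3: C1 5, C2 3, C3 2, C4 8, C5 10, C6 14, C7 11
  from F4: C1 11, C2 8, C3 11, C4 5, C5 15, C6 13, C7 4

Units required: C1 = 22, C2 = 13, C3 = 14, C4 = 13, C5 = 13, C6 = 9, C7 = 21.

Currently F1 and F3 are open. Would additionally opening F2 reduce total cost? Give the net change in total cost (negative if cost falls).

Current service cost with {F1, F3}: 486.
Adding F2: each work cell re-picks its cheapest; new service cost 451, saving 35.
Extra fixed cost: 19. Net change = 19 − 35 = -16.
(Totals: 784 → 768.)

Yes — net change −16 (cost falls by 16).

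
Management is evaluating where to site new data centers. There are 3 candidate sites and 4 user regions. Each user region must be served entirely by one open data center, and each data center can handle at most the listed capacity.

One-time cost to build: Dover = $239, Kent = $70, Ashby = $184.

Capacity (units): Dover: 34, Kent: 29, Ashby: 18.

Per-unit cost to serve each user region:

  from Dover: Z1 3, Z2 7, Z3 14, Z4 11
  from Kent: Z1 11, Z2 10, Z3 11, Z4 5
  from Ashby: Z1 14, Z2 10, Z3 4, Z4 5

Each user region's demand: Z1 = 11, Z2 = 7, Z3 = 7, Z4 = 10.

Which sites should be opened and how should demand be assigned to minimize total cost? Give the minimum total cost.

Minimum total cost: 518

Open {Dover, Kent}: Z1→Dover 3·11=33, Z2→Dover 7·7=49, Z3→Kent 11·7=77, Z4→Kent 5·10=50.
Loads: Dover carries 18/34, Kent carries 17/29. Service 209; fixed 309; total 518.
Next best feasible plan costs 523.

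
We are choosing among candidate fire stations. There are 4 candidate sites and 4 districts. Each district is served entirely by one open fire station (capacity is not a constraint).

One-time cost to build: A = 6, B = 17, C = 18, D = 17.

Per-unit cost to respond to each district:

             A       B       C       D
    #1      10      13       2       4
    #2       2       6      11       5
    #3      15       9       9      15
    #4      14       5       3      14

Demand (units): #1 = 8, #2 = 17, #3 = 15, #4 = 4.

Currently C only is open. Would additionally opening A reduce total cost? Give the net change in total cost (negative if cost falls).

Yes — net change −147 (cost falls by 147).

Current service cost with {C}: 350.
Adding A: each district re-picks its cheapest; new service cost 197, saving 153.
Extra fixed cost: 6. Net change = 6 − 153 = -147.
(Totals: 368 → 221.)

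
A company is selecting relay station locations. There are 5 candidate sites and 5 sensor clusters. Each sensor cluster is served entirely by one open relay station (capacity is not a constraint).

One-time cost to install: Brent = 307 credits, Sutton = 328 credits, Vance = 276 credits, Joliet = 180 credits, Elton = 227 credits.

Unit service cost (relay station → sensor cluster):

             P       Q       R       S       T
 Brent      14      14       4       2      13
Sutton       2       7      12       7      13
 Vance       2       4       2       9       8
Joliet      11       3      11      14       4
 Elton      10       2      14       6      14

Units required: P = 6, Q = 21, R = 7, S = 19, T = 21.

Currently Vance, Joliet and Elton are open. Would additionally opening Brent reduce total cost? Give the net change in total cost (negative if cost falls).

No — net change +231 (cost rises by 231).

Current service cost with {Vance, Joliet, Elton}: 266.
Adding Brent: each sensor cluster re-picks its cheapest; new service cost 190, saving 76.
Extra fixed cost: 307. Net change = 307 − 76 = 231.
(Totals: 949 → 1180.)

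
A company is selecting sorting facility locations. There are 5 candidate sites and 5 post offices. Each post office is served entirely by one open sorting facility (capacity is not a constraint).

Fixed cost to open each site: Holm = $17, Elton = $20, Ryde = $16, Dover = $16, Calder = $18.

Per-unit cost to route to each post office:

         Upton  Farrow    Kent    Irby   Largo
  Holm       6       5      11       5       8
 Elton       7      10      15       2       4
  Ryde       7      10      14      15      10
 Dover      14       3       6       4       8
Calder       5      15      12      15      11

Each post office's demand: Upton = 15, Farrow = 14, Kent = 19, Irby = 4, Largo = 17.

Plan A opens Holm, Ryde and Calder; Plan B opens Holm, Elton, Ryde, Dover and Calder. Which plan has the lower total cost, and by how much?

Plan B is cheaper by 167.

Plan A: {Holm, Ryde, Calder}: Upton→Calder 5·15=75, Farrow→Holm 5·14=70, Kent→Holm 11·19=209, Irby→Holm 5·4=20, Largo→Holm 8·17=136. Service 510; fixed 51; total 561.
Plan B: {Holm, Elton, Ryde, Dover, Calder}: Upton→Calder 5·15=75, Farrow→Dover 3·14=42, Kent→Dover 6·19=114, Irby→Elton 2·4=8, Largo→Elton 4·17=68. Service 307; fixed 87; total 394.
Difference: |561 − 394| = 167.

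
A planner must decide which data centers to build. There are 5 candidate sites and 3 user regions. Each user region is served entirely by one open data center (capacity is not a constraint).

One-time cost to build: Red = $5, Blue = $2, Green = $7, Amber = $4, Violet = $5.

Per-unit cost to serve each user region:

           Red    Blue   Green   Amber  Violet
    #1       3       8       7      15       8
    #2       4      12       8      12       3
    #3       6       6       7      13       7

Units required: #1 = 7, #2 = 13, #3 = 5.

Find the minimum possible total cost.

Minimum total cost: 100

For any fixed open set, each user region goes to its cheapest open site; total = fixed + service.
{Red, Violet}: #1→Red 3·7=21, #2→Violet 3·13=39, #3→Red 6·5=30. Service 90; fixed 10; total 100.
{Red, Blue, Violet}: service 90 + fixed 12 = 102
{Red, Amber, Violet}: service 90 + fixed 14 = 104
{Red, Blue, Green, Amber, Violet}: #1→Red 3·7=21, #2→Violet 3·13=39, #3→Red 6·5=30. Service 90; fixed 23; total 113.
No other subset beats 100.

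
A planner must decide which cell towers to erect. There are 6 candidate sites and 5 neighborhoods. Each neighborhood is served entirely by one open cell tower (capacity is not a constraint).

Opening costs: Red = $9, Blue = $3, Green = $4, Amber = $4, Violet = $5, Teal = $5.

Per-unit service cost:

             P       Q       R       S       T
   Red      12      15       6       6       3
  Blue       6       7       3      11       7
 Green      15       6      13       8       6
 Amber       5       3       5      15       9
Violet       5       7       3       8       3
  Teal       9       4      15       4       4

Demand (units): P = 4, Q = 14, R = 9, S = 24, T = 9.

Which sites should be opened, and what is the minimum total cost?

Open Amber, Violet and Teal; minimum total cost 226.

For any fixed open set, each neighborhood goes to its cheapest open site; total = fixed + service.
{Amber, Violet, Teal}: P→Amber 5·4=20, Q→Amber 3·14=42, R→Violet 3·9=27, S→Teal 4·24=96, T→Violet 3·9=27. Service 212; fixed 14; total 226.
{Blue, Amber, Violet, Teal}: P→Amber 5·4=20, Q→Amber 3·14=42, R→Blue 3·9=27, S→Teal 4·24=96, T→Violet 3·9=27. Service 212; fixed 17; total 229.
{Green, Amber, Violet, Teal}: service 212 + fixed 18 = 230
{Red, Blue, Green, Amber, Violet, Teal}: service 212 + fixed 30 = 242
No other subset beats 226.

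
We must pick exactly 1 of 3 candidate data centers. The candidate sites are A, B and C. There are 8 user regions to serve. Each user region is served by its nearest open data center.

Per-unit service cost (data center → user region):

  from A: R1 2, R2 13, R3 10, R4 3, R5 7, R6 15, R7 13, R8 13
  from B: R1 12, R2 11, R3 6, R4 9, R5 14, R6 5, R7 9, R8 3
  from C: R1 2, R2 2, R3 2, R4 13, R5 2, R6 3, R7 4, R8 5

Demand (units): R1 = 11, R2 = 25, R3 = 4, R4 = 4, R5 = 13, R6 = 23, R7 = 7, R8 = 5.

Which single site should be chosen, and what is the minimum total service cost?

With exactly 1 open, each user region uses its cheapest among the chosen.
{C}: R1→C 2·11=22, R2→C 2·25=50, R3→C 2·4=8, R4→C 13·4=52, R5→C 2·13=26, R6→C 3·23=69, R7→C 4·7=28, R8→C 5·5=25. Service cost 280.
{B}: service cost 842
{A}: service cost 991
Among all 3 size-1 choices, {C} is lowest.

Choose C only; total service cost 280.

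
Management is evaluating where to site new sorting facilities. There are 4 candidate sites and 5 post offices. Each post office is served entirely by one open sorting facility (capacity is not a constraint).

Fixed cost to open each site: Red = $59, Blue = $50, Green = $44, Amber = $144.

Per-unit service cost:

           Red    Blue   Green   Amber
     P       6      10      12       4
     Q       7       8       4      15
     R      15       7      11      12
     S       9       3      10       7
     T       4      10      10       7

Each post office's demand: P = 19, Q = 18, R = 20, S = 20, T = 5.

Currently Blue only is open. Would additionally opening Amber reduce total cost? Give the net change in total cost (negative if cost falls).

No — net change +15 (cost rises by 15).

Current service cost with {Blue}: 584.
Adding Amber: each post office re-picks its cheapest; new service cost 455, saving 129.
Extra fixed cost: 144. Net change = 144 − 129 = 15.
(Totals: 634 → 649.)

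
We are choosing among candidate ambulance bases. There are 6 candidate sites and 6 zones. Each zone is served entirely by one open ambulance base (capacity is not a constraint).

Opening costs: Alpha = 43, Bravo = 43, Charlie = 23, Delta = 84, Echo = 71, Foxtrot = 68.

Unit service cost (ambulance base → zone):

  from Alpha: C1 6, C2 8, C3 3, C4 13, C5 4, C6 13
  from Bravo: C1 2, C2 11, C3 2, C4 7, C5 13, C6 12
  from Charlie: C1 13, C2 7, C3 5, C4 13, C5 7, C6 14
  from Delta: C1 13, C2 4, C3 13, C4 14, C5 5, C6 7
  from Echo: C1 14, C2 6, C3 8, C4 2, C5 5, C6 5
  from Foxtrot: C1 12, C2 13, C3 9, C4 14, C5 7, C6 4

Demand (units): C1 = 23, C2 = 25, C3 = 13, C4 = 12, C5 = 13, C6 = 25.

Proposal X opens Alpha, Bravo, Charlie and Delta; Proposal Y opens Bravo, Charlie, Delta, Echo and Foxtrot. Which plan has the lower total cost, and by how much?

Proposal Y is cheaper by 26.

Proposal X: {Alpha, Bravo, Charlie, Delta}: C1→Bravo 2·23=46, C2→Delta 4·25=100, C3→Bravo 2·13=26, C4→Bravo 7·12=84, C5→Alpha 4·13=52, C6→Delta 7·25=175. Service 483; fixed 193; total 676.
Proposal Y: {Bravo, Charlie, Delta, Echo, Foxtrot}: C1→Bravo 2·23=46, C2→Delta 4·25=100, C3→Bravo 2·13=26, C4→Echo 2·12=24, C5→Delta 5·13=65, C6→Foxtrot 4·25=100. Service 361; fixed 289; total 650.
Difference: |676 − 650| = 26.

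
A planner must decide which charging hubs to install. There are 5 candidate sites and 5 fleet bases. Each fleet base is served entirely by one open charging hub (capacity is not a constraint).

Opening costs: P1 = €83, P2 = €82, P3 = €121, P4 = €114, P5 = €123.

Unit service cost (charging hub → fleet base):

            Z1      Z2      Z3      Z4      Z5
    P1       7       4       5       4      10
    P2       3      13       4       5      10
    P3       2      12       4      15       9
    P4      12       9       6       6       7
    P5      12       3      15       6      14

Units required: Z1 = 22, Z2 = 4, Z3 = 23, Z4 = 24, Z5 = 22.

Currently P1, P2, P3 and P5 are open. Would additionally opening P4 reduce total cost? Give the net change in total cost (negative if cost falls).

Current service cost with {P1, P2, P3, P5}: 442.
Adding P4: each fleet base re-picks its cheapest; new service cost 398, saving 44.
Extra fixed cost: 114. Net change = 114 − 44 = 70.
(Totals: 851 → 921.)

No — net change +70 (cost rises by 70).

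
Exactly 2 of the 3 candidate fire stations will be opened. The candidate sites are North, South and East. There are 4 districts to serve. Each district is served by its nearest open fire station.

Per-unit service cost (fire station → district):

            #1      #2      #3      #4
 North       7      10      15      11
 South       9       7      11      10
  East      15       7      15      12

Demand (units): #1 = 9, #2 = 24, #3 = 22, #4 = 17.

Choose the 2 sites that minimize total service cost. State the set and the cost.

With exactly 2 open, each district uses its cheapest among the chosen.
{North, South}: #1→North 7·9=63, #2→South 7·24=168, #3→South 11·22=242, #4→South 10·17=170. Service cost 643.
{South, East}: service cost 661
{North, East}: service cost 748
Among all 3 size-2 choices, {North, South} is lowest.

Choose North and South; total service cost 643.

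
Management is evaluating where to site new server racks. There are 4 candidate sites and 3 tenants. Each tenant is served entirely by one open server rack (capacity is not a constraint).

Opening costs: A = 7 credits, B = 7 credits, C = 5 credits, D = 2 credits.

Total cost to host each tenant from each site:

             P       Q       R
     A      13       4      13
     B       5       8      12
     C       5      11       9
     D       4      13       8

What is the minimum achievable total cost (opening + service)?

For any fixed open set, each tenant goes to its cheapest open site; total = fixed + service.
{A, D}: P→D 4, Q→A 4, R→D 8. Service 16; fixed 9; total 25.
{D}: service 25 + fixed 2 = 27
{B, D}: service 20 + fixed 9 = 29
{A, B, C, D}: service 16 + fixed 21 = 37
No other subset beats 25.

Minimum total cost: 25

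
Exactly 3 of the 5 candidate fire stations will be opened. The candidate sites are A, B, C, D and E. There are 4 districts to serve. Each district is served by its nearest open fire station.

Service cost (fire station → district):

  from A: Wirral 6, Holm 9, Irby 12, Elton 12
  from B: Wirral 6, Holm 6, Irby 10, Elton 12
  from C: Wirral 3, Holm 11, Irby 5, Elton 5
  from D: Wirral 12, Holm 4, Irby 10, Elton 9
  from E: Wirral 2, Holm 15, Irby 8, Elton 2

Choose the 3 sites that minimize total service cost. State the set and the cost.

Choose C, D and E; total service cost 13.

With exactly 3 open, each district uses its cheapest among the chosen.
{C, D, E}: Wirral→E 2, Holm→D 4, Irby→C 5, Elton→E 2. Service cost 13.
{B, C, E}: service cost 15
{A, D, E}: service cost 16
Among all 10 size-3 choices, {C, D, E} is lowest.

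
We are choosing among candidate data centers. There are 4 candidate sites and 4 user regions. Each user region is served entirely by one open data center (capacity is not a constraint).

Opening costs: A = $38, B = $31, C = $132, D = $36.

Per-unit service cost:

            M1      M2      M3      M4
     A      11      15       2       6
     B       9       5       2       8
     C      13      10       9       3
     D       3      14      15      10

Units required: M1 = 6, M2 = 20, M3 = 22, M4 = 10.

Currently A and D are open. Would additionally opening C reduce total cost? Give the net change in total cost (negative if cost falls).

Current service cost with {A, D}: 402.
Adding C: each user region re-picks its cheapest; new service cost 292, saving 110.
Extra fixed cost: 132. Net change = 132 − 110 = 22.
(Totals: 476 → 498.)

No — net change +22 (cost rises by 22).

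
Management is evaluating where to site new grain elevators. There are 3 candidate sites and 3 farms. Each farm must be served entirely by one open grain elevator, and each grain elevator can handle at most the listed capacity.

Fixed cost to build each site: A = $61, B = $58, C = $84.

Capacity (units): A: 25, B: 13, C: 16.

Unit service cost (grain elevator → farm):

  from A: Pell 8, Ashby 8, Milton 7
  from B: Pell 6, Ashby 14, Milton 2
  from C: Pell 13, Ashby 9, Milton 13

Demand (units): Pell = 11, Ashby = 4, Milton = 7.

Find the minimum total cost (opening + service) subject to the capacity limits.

Minimum total cost: 230

Open {A}: Pell→A 8·11=88, Ashby→A 8·4=32, Milton→A 7·7=49.
Loads: A carries 22/25. Service 169; fixed 61; total 230.
Next best feasible plan costs 253.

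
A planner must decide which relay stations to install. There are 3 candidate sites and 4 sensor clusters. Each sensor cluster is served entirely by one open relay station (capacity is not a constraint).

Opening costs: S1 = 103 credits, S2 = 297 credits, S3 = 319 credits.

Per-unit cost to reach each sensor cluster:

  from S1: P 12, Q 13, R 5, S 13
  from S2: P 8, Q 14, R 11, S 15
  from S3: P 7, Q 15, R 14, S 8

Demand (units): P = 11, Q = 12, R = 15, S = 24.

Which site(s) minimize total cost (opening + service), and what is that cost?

For any fixed open set, each sensor cluster goes to its cheapest open site; total = fixed + service.
{S1}: P→S1 12·11=132, Q→S1 13·12=156, R→S1 5·15=75, S→S1 13·24=312. Service 675; fixed 103; total 778.
{S1, S3}: service 500 + fixed 422 = 922
{S3}: P→S3 7·11=77, Q→S3 15·12=180, R→S3 14·15=210, S→S3 8·24=192. Service 659; fixed 319; total 978.
{S1, S2, S3}: service 500 + fixed 719 = 1219
No other subset beats 778.

Open S1 only; minimum total cost 778.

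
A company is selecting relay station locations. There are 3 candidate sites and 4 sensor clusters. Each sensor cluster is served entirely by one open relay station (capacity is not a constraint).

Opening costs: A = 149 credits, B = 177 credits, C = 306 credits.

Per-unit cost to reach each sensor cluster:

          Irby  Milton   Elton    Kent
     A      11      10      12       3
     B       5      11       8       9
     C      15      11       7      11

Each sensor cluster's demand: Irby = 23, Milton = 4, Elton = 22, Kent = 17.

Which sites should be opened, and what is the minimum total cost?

For any fixed open set, each sensor cluster goes to its cheapest open site; total = fixed + service.
{B}: Irby→B 5·23=115, Milton→B 11·4=44, Elton→B 8·22=176, Kent→B 9·17=153. Service 488; fixed 177; total 665.
{A, B}: service 382 + fixed 326 = 708
{A}: service 608 + fixed 149 = 757
{A, B, C}: service 360 + fixed 632 = 992
No other subset beats 665.

Open B only; minimum total cost 665.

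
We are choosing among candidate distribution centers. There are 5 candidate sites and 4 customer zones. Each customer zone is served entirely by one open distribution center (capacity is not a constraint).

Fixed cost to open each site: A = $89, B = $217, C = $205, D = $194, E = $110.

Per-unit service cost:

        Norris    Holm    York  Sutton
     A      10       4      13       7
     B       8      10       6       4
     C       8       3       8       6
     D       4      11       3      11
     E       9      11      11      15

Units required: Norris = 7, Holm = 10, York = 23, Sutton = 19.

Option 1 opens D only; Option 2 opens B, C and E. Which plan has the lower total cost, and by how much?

Option 1: {D}: Norris→D 4·7=28, Holm→D 11·10=110, York→D 3·23=69, Sutton→D 11·19=209. Service 416; fixed 194; total 610.
Option 2: {B, C, E}: Norris→B 8·7=56, Holm→C 3·10=30, York→B 6·23=138, Sutton→B 4·19=76. Service 300; fixed 532; total 832.
Difference: |610 − 832| = 222.

Option 1 is cheaper by 222.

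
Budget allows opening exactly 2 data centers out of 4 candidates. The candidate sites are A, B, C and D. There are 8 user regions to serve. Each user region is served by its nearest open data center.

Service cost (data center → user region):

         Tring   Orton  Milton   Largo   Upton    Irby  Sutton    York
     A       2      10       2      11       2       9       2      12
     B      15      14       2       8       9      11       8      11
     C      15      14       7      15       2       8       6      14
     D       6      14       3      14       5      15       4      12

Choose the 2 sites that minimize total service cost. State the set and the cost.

Choose A and B; total service cost 46.

With exactly 2 open, each user region uses its cheapest among the chosen.
{A, B}: Tring→A 2, Orton→A 10, Milton→A 2, Largo→B 8, Upton→A 2, Irby→A 9, Sutton→A 2, York→B 11. Service cost 46.
{A, C}: service cost 49
{A, D}: service cost 50
Among all 6 size-2 choices, {A, B} is lowest.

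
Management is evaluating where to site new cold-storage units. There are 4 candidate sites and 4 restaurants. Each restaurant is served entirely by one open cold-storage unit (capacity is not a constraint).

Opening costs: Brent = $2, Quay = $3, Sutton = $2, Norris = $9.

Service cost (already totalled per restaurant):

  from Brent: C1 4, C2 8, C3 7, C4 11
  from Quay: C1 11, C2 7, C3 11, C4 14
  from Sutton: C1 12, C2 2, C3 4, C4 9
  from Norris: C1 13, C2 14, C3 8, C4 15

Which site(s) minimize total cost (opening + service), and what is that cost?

Open Brent and Sutton; minimum total cost 23.

For any fixed open set, each restaurant goes to its cheapest open site; total = fixed + service.
{Brent, Sutton}: C1→Brent 4, C2→Sutton 2, C3→Sutton 4, C4→Sutton 9. Service 19; fixed 4; total 23.
{Brent, Quay, Sutton}: C1→Brent 4, C2→Sutton 2, C3→Sutton 4, C4→Sutton 9. Service 19; fixed 7; total 26.
{Sutton}: service 27 + fixed 2 = 29
{Brent, Quay, Sutton, Norris}: C1→Brent 4, C2→Sutton 2, C3→Sutton 4, C4→Sutton 9. Service 19; fixed 16; total 35.
(All 15 nonempty subsets were checked; Brent and Sutton is lowest.)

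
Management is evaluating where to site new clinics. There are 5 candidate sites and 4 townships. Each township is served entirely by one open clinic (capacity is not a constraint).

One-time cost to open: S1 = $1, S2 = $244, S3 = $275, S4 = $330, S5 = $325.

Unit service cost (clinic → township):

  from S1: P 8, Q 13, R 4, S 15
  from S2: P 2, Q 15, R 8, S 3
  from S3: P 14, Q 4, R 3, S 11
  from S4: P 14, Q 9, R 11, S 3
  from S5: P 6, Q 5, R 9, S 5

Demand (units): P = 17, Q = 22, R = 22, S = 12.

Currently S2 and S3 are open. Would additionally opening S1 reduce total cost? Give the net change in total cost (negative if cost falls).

No — net change +1 (cost rises by 1).

Current service cost with {S2, S3}: 224.
Adding S1: each township re-picks its cheapest; new service cost 224, saving 0.
Extra fixed cost: 1. Net change = 1 − 0 = 1.
(Totals: 743 → 744.)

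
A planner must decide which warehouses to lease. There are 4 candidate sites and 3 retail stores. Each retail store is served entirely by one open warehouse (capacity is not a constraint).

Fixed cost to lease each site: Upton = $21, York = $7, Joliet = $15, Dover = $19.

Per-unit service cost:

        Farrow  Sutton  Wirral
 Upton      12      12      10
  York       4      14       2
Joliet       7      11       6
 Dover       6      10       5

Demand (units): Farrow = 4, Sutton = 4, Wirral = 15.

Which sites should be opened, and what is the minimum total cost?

For any fixed open set, each retail store goes to its cheapest open site; total = fixed + service.
{York}: Farrow→York 4·4=16, Sutton→York 14·4=56, Wirral→York 2·15=30. Service 102; fixed 7; total 109.
{York, Joliet}: service 90 + fixed 22 = 112
{York, Dover}: service 86 + fixed 26 = 112
{Upton, York, Joliet, Dover}: service 86 + fixed 62 = 148
(All 15 nonempty subsets were checked; York only is lowest.)

Open York only; minimum total cost 109.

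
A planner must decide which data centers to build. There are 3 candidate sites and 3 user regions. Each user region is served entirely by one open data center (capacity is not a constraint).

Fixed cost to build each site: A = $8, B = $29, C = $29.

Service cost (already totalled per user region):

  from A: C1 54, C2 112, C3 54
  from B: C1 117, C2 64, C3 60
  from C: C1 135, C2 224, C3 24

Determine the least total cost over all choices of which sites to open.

For any fixed open set, each user region goes to its cheapest open site; total = fixed + service.
{A, B, C}: C1→A 54, C2→B 64, C3→C 24. Service 142; fixed 66; total 208.
{A, B}: C1→A 54, C2→B 64, C3→A 54. Service 172; fixed 37; total 209.
{A, C}: service 190 + fixed 37 = 227
{A}: service 220 + fixed 8 = 228
No other subset beats 208.

Minimum total cost: 208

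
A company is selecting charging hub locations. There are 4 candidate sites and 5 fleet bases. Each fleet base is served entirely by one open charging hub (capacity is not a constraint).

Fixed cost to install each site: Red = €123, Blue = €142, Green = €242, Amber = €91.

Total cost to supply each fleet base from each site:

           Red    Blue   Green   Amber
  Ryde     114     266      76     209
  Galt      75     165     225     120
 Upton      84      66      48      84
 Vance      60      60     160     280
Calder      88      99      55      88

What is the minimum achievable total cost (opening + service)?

For any fixed open set, each fleet base goes to its cheapest open site; total = fixed + service.
{Red}: Ryde→Red 114, Galt→Red 75, Upton→Red 84, Vance→Red 60, Calder→Red 88. Service 421; fixed 123; total 544.
{Red, Amber}: service 421 + fixed 214 = 635
{Red, Blue}: service 403 + fixed 265 = 668
{Red, Blue, Green, Amber}: Ryde→Green 76, Galt→Red 75, Upton→Green 48, Vance→Red 60, Calder→Green 55. Service 314; fixed 598; total 912.
No other subset beats 544.

Minimum total cost: 544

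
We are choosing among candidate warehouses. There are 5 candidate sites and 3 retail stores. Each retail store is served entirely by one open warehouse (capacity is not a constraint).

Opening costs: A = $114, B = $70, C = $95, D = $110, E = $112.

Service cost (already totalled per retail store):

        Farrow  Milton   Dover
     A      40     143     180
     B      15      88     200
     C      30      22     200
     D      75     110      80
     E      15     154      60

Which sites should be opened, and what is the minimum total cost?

For any fixed open set, each retail store goes to its cheapest open site; total = fixed + service.
{C, E}: Farrow→E 15, Milton→C 22, Dover→E 60. Service 97; fixed 207; total 304.
{C, D}: service 132 + fixed 205 = 337
{E}: service 229 + fixed 112 = 341
{A, B, C, D, E}: Farrow→B 15, Milton→C 22, Dover→E 60. Service 97; fixed 501; total 598.
No other subset beats 304.

Open C and E; minimum total cost 304.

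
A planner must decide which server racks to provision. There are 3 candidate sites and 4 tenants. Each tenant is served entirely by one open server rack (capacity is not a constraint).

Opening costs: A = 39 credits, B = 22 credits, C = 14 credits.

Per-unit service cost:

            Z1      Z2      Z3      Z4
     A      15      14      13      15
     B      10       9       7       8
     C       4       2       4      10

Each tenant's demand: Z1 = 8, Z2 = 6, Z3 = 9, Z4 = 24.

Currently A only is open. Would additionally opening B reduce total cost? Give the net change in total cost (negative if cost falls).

Yes — net change −270 (cost falls by 270).

Current service cost with {A}: 681.
Adding B: each tenant re-picks its cheapest; new service cost 389, saving 292.
Extra fixed cost: 22. Net change = 22 − 292 = -270.
(Totals: 720 → 450.)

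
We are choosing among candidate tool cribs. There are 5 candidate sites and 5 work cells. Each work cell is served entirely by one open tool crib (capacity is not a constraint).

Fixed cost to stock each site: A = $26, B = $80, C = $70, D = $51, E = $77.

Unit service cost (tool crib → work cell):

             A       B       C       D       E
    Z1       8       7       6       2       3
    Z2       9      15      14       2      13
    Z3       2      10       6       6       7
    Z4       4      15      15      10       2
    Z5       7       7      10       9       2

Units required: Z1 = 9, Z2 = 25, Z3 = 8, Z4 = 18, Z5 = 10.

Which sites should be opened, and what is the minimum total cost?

For any fixed open set, each work cell goes to its cheapest open site; total = fixed + service.
{A, D, E}: Z1→D 2·9=18, Z2→D 2·25=50, Z3→A 2·8=16, Z4→E 2·18=36, Z5→E 2·10=20. Service 140; fixed 154; total 294.
{D, E}: Z1→D 2·9=18, Z2→D 2·25=50, Z3→D 6·8=48, Z4→E 2·18=36, Z5→E 2·10=20. Service 172; fixed 128; total 300.
{A, D}: Z1→D 2·9=18, Z2→D 2·25=50, Z3→A 2·8=16, Z4→A 4·18=72, Z5→A 7·10=70. Service 226; fixed 77; total 303.
{A, B, C, D, E}: service 140 + fixed 304 = 444
No other subset beats 294.

Open A, D and E; minimum total cost 294.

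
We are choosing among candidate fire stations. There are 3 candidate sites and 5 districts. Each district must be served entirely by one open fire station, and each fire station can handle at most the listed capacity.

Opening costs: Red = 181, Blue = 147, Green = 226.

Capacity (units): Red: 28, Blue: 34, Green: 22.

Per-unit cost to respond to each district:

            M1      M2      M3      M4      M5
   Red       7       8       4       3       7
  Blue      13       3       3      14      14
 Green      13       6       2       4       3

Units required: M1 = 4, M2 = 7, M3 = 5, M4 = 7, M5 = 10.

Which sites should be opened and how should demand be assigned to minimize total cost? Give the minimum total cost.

Minimum total cost: 473

Open {Blue}: M1→Blue 13·4=52, M2→Blue 3·7=21, M3→Blue 3·5=15, M4→Blue 14·7=98, M5→Blue 14·10=140.
Loads: Blue carries 33/34. Service 326; fixed 147; total 473.
Next best feasible plan costs 483.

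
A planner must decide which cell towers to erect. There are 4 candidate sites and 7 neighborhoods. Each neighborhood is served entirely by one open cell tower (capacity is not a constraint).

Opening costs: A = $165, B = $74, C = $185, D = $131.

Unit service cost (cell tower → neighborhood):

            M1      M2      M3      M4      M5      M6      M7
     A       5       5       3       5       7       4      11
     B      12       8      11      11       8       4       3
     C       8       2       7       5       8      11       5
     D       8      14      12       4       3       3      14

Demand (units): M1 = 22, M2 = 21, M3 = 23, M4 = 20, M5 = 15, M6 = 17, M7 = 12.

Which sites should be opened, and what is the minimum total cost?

For any fixed open set, each neighborhood goes to its cheapest open site; total = fixed + service.
{A, B}: M1→A 5·22=110, M2→A 5·21=105, M3→A 3·23=69, M4→A 5·20=100, M5→A 7·15=105, M6→A 4·17=68, M7→B 3·12=36. Service 593; fixed 239; total 832.
{A}: service 689 + fixed 165 = 854
{A, B, D}: service 496 + fixed 370 = 866
{A, B, C, D}: service 433 + fixed 555 = 988
(All 15 nonempty subsets were checked; A and B is lowest.)

Open A and B; minimum total cost 832.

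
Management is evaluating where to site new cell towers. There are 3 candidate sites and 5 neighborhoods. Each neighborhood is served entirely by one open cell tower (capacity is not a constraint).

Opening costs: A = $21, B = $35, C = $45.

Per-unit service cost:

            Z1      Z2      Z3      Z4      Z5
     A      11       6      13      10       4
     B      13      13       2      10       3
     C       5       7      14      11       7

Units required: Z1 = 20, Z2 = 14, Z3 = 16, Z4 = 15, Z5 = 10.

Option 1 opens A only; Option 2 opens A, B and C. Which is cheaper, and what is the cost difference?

Option 1: {A}: Z1→A 11·20=220, Z2→A 6·14=84, Z3→A 13·16=208, Z4→A 10·15=150, Z5→A 4·10=40. Service 702; fixed 21; total 723.
Option 2: {A, B, C}: Z1→C 5·20=100, Z2→A 6·14=84, Z3→B 2·16=32, Z4→A 10·15=150, Z5→B 3·10=30. Service 396; fixed 101; total 497.
Difference: |723 − 497| = 226.

Option 2 is cheaper by 226.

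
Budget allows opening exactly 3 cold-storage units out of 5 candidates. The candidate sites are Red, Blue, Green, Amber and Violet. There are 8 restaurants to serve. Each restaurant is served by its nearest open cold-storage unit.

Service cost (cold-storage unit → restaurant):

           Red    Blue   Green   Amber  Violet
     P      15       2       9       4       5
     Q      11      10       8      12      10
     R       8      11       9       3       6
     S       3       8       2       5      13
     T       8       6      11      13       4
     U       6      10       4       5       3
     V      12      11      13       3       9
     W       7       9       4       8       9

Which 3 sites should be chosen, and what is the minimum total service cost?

With exactly 3 open, each restaurant uses its cheapest among the chosen.
{Green, Amber, Violet}: P→Amber 4, Q→Green 8, R→Amber 3, S→Green 2, T→Violet 4, U→Violet 3, V→Amber 3, W→Green 4. Service cost 31.
{Blue, Green, Amber}: service cost 32
{Red, Green, Amber}: service cost 36
Among all 10 size-3 choices, {Green, Amber, Violet} is lowest.

Choose Green, Amber and Violet; total service cost 31.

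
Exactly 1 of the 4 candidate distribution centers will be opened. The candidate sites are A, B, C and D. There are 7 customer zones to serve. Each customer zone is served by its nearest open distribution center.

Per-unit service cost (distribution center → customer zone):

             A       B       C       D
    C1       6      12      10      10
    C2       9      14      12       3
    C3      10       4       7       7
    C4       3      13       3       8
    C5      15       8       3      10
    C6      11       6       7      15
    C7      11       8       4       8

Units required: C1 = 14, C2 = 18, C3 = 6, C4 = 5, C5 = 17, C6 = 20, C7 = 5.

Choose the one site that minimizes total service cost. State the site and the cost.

Choose C only; total service cost 624.

With exactly 1 open, each customer zone uses its cheapest among the chosen.
{C}: C1→C 10·14=140, C2→C 12·18=216, C3→C 7·6=42, C4→C 3·5=15, C5→C 3·17=51, C6→C 7·20=140, C7→C 4·5=20. Service cost 624.
{D}: service cost 786
{B}: service cost 805
Among all 4 size-1 choices, {C} is lowest.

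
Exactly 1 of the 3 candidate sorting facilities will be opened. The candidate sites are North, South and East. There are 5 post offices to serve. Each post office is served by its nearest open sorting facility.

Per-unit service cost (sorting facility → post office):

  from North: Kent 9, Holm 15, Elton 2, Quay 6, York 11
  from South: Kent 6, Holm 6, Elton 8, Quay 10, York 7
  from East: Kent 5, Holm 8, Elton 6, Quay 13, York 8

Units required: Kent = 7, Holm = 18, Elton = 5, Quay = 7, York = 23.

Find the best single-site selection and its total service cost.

With exactly 1 open, each post office uses its cheapest among the chosen.
{South}: Kent→South 6·7=42, Holm→South 6·18=108, Elton→South 8·5=40, Quay→South 10·7=70, York→South 7·23=161. Service cost 421.
{East}: service cost 484
{North}: service cost 638
Among all 3 size-1 choices, {South} is lowest.

Choose South only; total service cost 421.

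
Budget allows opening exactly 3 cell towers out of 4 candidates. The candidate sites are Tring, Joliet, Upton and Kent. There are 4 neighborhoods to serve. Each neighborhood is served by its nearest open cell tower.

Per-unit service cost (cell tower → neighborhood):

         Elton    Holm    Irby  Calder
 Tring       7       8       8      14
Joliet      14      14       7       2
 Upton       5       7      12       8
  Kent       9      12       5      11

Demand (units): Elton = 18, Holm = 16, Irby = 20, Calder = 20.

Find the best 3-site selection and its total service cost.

Choose Joliet, Upton and Kent; total service cost 342.

With exactly 3 open, each neighborhood uses its cheapest among the chosen.
{Joliet, Upton, Kent}: Elton→Upton 5·18=90, Holm→Upton 7·16=112, Irby→Kent 5·20=100, Calder→Joliet 2·20=40. Service cost 342.
{Tring, Joliet, Upton}: service cost 382
{Tring, Joliet, Kent}: service cost 394
Among all 4 size-3 choices, {Joliet, Upton, Kent} is lowest.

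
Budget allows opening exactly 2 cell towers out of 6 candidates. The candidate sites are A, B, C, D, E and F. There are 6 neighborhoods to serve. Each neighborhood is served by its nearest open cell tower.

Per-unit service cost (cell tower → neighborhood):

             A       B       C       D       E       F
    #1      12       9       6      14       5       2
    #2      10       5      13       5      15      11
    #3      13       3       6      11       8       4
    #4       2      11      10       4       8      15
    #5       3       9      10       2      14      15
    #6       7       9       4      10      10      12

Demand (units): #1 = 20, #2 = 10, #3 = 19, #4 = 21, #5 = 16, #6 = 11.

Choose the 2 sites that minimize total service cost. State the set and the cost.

With exactly 2 open, each neighborhood uses its cheapest among the chosen.
{A, F}: #1→F 2·20=40, #2→A 10·10=100, #3→F 4·19=76, #4→A 2·21=42, #5→A 3·16=48, #6→A 7·11=77. Service cost 383.
{D, F}: service cost 392
{C, D}: service cost 444
Among all 15 size-2 choices, {A, F} is lowest.

Choose A and F; total service cost 383.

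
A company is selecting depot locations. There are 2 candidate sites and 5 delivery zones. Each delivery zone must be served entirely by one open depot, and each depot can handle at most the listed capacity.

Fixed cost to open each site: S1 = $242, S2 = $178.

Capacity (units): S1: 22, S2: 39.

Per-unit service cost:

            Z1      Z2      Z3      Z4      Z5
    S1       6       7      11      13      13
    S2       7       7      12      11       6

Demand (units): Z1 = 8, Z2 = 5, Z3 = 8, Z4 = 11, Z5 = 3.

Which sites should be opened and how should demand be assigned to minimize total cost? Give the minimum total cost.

Open {S2}: Z1→S2 7·8=56, Z2→S2 7·5=35, Z3→S2 12·8=96, Z4→S2 11·11=121, Z5→S2 6·3=18.
Loads: S2 carries 35/39. Service 326; fixed 178; total 504.
Next best feasible plan costs 730.

Minimum total cost: 504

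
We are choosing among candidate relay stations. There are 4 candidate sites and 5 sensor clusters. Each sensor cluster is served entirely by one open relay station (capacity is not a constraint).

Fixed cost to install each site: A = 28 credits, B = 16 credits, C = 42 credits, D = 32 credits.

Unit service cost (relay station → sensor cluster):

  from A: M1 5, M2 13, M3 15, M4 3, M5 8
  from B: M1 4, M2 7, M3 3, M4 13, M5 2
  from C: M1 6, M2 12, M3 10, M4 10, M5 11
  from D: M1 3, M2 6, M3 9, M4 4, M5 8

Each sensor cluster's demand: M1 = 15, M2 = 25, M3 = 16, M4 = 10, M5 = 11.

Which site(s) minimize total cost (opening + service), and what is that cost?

Open B and D; minimum total cost 353.

For any fixed open set, each sensor cluster goes to its cheapest open site; total = fixed + service.
{B, D}: M1→D 3·15=45, M2→D 6·25=150, M3→B 3·16=48, M4→D 4·10=40, M5→B 2·11=22. Service 305; fixed 48; total 353.
{A, B, D}: service 295 + fixed 76 = 371
{A, B}: service 335 + fixed 44 = 379
{A, B, C, D}: M1→D 3·15=45, M2→D 6·25=150, M3→B 3·16=48, M4→A 3·10=30, M5→B 2·11=22. Service 295; fixed 118; total 413.
No other subset beats 353.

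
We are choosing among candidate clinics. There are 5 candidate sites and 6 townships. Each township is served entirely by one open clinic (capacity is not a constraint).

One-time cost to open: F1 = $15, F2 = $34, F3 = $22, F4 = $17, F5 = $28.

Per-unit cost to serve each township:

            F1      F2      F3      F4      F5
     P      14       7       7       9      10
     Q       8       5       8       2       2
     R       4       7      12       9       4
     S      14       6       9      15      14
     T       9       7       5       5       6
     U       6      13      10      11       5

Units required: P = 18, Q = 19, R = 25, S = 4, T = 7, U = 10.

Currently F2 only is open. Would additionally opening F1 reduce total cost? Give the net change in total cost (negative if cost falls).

Current service cost with {F2}: 599.
Adding F1: each township re-picks its cheapest; new service cost 454, saving 145.
Extra fixed cost: 15. Net change = 15 − 145 = -130.
(Totals: 633 → 503.)

Yes — net change −130 (cost falls by 130).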